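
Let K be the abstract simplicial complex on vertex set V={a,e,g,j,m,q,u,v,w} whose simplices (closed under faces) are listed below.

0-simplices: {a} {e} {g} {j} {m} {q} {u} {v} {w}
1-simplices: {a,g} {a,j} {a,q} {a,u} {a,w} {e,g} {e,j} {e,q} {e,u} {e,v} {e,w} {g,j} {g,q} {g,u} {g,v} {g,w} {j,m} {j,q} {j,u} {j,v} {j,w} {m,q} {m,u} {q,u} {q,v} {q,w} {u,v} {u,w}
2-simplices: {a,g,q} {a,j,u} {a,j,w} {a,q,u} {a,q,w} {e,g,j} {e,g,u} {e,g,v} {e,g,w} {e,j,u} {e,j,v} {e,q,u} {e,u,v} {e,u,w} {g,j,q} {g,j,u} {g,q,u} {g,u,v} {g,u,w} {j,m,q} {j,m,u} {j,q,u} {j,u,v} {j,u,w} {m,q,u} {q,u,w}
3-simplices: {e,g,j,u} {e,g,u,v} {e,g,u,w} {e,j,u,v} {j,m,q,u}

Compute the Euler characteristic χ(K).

n_0=9 n_1=28 n_2=26 n_3=5
χ=+9−28+26−5=2

χ(K)=2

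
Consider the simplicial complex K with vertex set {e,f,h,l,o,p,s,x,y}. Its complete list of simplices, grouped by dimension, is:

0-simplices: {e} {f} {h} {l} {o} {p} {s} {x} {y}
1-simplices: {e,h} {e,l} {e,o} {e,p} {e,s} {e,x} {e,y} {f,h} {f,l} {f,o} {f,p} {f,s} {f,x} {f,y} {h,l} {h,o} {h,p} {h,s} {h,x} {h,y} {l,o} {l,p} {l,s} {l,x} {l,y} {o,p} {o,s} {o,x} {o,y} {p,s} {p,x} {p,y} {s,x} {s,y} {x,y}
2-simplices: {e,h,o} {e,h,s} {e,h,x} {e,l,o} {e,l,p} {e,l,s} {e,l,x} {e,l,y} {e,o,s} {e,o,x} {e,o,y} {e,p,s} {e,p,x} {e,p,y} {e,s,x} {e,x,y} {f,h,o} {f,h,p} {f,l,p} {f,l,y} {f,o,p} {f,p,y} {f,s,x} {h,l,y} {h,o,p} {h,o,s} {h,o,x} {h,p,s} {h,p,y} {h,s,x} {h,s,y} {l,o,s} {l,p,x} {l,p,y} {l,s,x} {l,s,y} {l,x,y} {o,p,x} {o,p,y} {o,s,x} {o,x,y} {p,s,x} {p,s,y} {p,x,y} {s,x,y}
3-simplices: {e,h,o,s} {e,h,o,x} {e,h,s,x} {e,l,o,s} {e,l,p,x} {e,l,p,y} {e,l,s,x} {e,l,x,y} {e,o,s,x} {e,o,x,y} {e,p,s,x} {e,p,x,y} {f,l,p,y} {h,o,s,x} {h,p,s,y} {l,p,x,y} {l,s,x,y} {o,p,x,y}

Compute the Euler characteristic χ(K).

χ(K)=1

n_0=9 n_1=35 n_2=45 n_3=18
χ=+9−35+45−18=1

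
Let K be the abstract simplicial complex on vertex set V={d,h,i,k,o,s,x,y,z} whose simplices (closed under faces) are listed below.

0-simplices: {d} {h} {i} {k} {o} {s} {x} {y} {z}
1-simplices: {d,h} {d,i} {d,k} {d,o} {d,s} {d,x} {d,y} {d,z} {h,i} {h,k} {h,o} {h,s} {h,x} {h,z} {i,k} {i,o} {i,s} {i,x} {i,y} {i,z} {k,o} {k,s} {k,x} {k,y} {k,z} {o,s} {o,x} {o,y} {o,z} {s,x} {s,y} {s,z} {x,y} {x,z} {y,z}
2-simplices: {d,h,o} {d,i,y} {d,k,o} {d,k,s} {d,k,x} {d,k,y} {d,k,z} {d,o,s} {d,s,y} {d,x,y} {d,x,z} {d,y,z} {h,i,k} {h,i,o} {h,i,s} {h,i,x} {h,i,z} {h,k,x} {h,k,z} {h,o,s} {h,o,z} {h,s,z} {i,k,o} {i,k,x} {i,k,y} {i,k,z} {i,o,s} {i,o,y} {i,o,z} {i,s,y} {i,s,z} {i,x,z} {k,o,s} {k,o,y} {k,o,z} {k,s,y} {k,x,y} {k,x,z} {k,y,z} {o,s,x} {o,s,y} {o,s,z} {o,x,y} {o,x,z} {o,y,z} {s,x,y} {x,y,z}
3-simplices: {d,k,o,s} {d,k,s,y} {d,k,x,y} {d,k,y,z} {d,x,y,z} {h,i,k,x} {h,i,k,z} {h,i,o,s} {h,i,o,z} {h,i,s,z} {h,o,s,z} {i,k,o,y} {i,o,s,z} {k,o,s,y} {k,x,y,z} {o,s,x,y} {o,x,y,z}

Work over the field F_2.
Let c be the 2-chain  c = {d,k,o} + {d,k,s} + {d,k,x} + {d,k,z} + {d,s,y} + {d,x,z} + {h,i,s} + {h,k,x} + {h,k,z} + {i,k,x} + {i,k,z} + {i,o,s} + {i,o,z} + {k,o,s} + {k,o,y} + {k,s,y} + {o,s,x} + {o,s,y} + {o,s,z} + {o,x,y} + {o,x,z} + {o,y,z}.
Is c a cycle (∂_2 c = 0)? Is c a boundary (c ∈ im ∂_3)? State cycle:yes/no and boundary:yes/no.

cycle:no boundary:no

n_0=9 n_1=35 n_2=47 n_3=17  [Z2]
∂1: piv[dh,di,dk,do,ds,dx,dy,dz] rk=8  ker:hi,hk,ho,hs,hx,hz,ik,io,is,ix,iy,iz,ko,ks,kx,ky,kz,os,ox,oy,oz,sx,sy,sz,xy,xz,yz
∂2: piv[dho,diy,dko,dks,dkx,dky,dkz,dos,dsy,dxy,dxz,dyz,hik,hio,his,hix,hiz,hkx,hkz,hos,hoz,hsz,iko,iky,ioy,osx,oxy] rk=27  ker:ikx,ikz,ios,ioz,isy,isz,ixz,kos,koy,koz,ksy,kxy,kxz,kyz,osy,osz,oxz,oyz,sxy,xyz
∂3: piv[dkos,dksy,dkxy,dkyz,dxyz,hikx,hikz,hios,hioz,hisz,hosz,ikoy,kosy,kxyz,osxy,oxyz] rk=16  ker:iosz
∂2c = {d,o} + {d,y} + {h,i} + {h,s} + {h,x} + {h,z} + {i,x} + {k,o} + {k,s} + {k,x} + {k,z} + {o,s} + {o,x} + {s,x} + {s,y} + {s,z} + {x,y} + {y,z}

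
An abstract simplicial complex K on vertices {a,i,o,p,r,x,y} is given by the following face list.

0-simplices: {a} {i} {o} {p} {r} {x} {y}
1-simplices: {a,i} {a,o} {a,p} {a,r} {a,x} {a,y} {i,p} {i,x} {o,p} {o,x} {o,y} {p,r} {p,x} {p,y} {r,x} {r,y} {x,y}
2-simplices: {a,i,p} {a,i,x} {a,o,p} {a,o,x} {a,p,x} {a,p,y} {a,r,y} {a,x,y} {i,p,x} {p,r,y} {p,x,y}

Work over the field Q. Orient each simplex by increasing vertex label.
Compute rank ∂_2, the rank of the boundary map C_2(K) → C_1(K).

rank∂_2=9

n_0=7 n_1=17 n_2=11  [Q]
∂1: piv[ai,ao,ap,ar,ax,ay] rk=6  ker:ip,ix,op,ox,oy,pr,px,py,rx,ry,xy
∂2: piv[aip,aix,aop,aox,apx,apy,ary,axy,pry] rk=9  ker:ipx,pxy
rk∂_2=9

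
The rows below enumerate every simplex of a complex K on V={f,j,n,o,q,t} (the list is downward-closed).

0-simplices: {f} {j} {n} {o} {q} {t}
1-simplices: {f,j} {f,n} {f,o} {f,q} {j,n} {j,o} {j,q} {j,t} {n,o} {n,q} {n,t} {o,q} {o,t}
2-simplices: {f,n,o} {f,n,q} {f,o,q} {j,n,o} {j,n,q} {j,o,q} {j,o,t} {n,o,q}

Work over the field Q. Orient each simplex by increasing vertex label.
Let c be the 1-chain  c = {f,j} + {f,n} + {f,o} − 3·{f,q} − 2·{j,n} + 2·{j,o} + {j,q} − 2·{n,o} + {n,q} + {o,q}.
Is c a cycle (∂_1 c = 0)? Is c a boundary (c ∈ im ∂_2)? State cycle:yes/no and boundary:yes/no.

cycle:yes boundary:no

n_0=6 n_1=13 n_2=8  [Q]
∂1: piv[fj,fn,fo,fq,jt] rk=5  ker:jn,jo,jq,no,nq,nt,oq,ot
∂2: piv[fno,fnq,foq,jno,jnq,jot] rk=6  ker:joq,noq
∂1c = 0
c vs im∂2: residual ≠ 0 ⇒ not boundary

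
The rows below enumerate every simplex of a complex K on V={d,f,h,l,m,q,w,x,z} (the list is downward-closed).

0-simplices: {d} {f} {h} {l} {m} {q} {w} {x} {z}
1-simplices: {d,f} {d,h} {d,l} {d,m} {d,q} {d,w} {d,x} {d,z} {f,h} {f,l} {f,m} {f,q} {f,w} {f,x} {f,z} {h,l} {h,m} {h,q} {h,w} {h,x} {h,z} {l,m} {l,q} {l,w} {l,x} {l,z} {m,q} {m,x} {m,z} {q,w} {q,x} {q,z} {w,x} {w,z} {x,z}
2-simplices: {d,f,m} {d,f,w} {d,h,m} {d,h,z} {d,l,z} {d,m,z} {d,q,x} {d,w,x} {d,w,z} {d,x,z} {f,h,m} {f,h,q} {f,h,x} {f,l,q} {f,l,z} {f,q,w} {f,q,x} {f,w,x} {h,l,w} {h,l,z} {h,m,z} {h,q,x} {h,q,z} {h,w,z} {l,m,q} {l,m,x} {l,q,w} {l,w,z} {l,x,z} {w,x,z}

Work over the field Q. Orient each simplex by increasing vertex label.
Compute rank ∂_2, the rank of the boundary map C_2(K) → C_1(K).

n_0=9 n_1=35 n_2=30  [Q]
∂1: piv[df,dh,dl,dm,dq,dw,dx,dz] rk=8  ker:fh,fl,fm,fq,fw,fx,fz,hl,hm,hq,hw,hx,hz,lm,lq,lw,lx,lz,mq,mx,mz,qw,qx,qz,wx,wz,xz
∂2: piv[dfm,dfw,dhm,dhz,dlz,dmz,dqx,dwx,dwz,dxz,fhm,fhq,fhx,flq,flz,fqw,fqx,fwx,hlw,hlz,hqz,hwz,lmq,lmx,lqw,lxz] rk=26  ker:hmz,hqx,lwz,wxz
rk∂_2=26

rank∂_2=26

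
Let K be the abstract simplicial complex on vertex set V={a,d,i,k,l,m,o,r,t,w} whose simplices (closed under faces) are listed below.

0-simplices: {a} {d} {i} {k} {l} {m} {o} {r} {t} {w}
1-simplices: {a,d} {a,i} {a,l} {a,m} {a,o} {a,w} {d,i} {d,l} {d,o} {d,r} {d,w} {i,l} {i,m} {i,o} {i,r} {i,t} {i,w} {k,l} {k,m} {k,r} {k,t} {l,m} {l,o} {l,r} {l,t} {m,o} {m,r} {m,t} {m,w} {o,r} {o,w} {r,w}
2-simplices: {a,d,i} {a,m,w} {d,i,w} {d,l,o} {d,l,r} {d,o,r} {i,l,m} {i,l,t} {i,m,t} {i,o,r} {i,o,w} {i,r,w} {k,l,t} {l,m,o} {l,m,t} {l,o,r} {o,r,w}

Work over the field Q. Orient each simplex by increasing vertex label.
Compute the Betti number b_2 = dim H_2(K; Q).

n_0=10 n_1=32 n_2=17  [Q]
∂1: piv[ad,ai,al,am,ao,aw,dr,it,kl] rk=9  ker:di,dl,do,dw,il,im,io,ir,iw,km,kr,kt,lm,lo,lr,lt,mo,mr,mt,mw,or,ow,rw
∂2: piv[adi,amw,diw,dlo,dlr,dor,ilm,ilt,imt,ior,iow,irw,klt,lmo] rk=14  ker:lmt,lor,orw
b_2=(17−14)−0=3

b_2=3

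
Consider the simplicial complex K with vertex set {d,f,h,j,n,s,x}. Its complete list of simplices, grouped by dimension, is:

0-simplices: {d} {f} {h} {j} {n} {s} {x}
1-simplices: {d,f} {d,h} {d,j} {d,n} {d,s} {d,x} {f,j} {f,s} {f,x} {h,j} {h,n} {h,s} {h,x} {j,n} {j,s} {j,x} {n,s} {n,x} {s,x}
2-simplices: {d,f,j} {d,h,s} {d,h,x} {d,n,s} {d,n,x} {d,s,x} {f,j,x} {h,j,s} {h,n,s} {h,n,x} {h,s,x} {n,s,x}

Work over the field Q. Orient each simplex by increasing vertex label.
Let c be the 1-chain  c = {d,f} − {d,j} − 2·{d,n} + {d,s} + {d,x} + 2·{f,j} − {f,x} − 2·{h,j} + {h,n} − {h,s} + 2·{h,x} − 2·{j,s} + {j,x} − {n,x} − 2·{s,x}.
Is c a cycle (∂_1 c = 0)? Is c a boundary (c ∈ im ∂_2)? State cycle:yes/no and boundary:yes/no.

n_0=7 n_1=19 n_2=12  [Q]
∂1: piv[df,dh,dj,dn,ds,dx] rk=6  ker:fj,fs,fx,hj,hn,hs,hx,jn,js,jx,ns,nx,sx
∂2: piv[dfj,dhs,dhx,dns,dnx,dsx,fjx,hjs,hns] rk=9  ker:hnx,hsx,nsx
∂1c = 0
c vs im∂2: reduces to 0 ⇒ boundary

cycle:yes boundary:yes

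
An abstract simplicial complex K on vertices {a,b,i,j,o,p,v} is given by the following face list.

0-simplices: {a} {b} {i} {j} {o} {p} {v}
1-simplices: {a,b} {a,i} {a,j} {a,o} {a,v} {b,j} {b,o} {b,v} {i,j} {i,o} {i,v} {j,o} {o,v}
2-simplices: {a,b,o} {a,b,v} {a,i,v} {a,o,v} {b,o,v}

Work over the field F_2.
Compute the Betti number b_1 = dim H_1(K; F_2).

b_1=4

n_0=7 n_1=13 n_2=5  [Z2]
∂1: piv[ab,ai,aj,ao,av] rk=5  ker:bj,bo,bv,ij,io,iv,jo,ov
∂2: piv[abo,abv,aiv,aov] rk=4  ker:bov
b_1=(13−5)−4=4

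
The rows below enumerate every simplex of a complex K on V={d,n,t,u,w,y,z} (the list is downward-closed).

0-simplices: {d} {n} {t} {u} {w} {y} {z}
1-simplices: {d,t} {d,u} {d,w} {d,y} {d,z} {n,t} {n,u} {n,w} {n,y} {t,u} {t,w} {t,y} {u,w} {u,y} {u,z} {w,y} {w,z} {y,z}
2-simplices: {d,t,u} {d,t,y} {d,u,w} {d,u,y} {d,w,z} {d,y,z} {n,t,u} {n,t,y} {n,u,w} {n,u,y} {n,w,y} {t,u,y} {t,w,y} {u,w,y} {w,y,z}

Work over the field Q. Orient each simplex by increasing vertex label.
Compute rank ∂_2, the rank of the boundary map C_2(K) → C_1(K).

n_0=7 n_1=18 n_2=15  [Q]
∂1: piv[dt,du,dw,dy,dz,nt] rk=6  ker:nu,nw,ny,tu,tw,ty,uw,uy,uz,wy,wz,yz
∂2: piv[dtu,dty,duw,duy,dwz,dyz,ntu,nty,nuw,nwy,twy] rk=11  ker:nuy,tuy,uwy,wyz
rk∂_2=11

rank∂_2=11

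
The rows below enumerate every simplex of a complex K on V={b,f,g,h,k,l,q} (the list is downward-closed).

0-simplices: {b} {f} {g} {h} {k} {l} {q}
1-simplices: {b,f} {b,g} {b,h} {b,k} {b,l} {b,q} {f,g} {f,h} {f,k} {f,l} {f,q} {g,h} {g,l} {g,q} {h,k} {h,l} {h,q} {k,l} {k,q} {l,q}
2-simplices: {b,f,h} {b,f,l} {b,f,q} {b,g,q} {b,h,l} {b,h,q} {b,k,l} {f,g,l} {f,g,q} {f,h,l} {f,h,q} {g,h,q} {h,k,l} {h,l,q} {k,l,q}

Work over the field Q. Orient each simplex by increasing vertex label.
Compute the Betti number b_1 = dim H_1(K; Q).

b_1=1

n_0=7 n_1=20 n_2=15  [Q]
∂1: piv[bf,bg,bh,bk,bl,bq] rk=6  ker:fg,fh,fk,fl,fq,gh,gl,gq,hk,hl,hq,kl,kq,lq
∂2: piv[bfh,bfl,bfq,bgq,bhl,bhq,bkl,fgl,fgq,ghq,hkl,hlq,klq] rk=13  ker:fhl,fhq
b_1=(20−6)−13=1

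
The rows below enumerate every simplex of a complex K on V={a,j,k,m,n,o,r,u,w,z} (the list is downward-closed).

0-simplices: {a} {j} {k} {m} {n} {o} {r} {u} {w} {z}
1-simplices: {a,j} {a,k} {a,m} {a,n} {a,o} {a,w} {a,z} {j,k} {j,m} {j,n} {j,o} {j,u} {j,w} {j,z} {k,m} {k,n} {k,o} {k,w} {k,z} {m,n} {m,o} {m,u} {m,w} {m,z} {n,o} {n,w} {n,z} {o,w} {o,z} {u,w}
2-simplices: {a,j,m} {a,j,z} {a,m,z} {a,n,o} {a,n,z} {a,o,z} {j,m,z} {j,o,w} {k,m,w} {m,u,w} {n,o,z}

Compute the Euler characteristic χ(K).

n_0=10 n_1=30 n_2=11
χ=+10−30+11=-9

χ(K)=-9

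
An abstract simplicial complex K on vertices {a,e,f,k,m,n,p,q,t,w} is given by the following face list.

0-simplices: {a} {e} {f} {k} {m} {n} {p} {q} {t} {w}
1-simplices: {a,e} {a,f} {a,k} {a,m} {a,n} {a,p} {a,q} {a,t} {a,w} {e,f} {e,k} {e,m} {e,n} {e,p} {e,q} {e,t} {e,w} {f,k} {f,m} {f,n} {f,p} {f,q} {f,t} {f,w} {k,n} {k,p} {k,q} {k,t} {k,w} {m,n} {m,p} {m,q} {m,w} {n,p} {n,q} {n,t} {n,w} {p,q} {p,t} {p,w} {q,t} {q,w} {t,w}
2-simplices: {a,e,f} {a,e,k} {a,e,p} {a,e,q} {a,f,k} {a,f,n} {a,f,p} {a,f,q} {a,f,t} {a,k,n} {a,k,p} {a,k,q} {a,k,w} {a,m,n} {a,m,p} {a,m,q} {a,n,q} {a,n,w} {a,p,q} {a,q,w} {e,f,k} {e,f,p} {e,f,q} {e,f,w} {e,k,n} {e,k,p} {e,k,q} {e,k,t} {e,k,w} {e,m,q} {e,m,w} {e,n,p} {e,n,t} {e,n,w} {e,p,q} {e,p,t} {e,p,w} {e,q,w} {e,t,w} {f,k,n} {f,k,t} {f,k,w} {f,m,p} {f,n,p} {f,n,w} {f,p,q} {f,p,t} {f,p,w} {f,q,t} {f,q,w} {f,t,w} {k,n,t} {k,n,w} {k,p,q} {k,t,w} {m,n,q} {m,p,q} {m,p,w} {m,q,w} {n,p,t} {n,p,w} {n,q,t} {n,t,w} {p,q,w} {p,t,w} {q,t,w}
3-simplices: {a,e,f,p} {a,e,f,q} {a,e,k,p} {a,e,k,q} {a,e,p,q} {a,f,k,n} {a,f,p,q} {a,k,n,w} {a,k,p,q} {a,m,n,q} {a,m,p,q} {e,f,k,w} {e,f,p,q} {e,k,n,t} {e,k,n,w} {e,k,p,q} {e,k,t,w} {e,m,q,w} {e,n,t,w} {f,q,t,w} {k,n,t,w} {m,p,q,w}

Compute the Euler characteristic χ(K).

χ(K)=11

n_0=10 n_1=43 n_2=66 n_3=22
χ=+10−43+66−22=11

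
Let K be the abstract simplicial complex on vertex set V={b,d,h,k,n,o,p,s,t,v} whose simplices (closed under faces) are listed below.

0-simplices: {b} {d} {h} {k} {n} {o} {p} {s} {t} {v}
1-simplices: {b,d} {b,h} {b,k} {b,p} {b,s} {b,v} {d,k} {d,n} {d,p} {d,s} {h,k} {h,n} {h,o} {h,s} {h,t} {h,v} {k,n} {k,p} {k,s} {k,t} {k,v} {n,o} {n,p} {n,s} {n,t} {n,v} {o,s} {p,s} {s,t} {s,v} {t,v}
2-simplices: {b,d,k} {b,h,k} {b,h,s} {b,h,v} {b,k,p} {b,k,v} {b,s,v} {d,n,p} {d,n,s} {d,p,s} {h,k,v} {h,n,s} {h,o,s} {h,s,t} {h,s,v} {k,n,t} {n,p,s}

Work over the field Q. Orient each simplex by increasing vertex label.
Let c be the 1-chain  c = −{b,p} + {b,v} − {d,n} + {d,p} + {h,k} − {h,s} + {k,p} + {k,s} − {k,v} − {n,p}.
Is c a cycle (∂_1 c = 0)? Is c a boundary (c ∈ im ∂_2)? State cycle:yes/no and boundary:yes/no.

cycle:yes boundary:no

n_0=10 n_1=31 n_2=17  [Q]
∂1: piv[bd,bh,bk,bp,bs,bv,dn,ho,ht] rk=9  ker:dk,dp,ds,hk,hn,hs,hv,kn,kp,ks,kt,kv,no,np,ns,nt,nv,os,ps,st,sv,tv
∂2: piv[bdk,bhk,bhs,bhv,bkp,bkv,bsv,dnp,dns,dps,hns,hos,hst,knt] rk=14  ker:hkv,hsv,nps
∂1c = 0
c vs im∂2: residual ≠ 0 ⇒ not boundary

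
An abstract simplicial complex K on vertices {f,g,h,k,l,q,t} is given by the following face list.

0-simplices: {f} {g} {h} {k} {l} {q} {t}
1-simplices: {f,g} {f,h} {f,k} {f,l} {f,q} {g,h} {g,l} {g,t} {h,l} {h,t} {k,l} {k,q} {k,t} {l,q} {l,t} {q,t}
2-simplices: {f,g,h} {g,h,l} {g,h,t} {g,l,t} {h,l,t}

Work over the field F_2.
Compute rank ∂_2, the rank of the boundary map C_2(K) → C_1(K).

n_0=7 n_1=16 n_2=5  [Z2]
∂1: piv[fg,fh,fk,fl,fq,gt] rk=6  ker:gh,gl,hl,ht,kl,kq,kt,lq,lt,qt
∂2: piv[fgh,ghl,ght,glt] rk=4  ker:hlt
rk∂_2=4

rank∂_2=4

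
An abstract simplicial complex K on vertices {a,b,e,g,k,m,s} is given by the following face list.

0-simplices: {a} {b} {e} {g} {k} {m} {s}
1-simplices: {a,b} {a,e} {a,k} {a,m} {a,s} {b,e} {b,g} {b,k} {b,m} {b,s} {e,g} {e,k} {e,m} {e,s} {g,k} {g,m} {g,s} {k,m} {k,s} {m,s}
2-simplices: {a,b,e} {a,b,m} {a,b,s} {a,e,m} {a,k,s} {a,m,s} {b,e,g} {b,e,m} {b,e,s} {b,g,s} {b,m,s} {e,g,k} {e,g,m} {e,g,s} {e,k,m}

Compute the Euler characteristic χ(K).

χ(K)=2

n_0=7 n_1=20 n_2=15
χ=+7−20+15=2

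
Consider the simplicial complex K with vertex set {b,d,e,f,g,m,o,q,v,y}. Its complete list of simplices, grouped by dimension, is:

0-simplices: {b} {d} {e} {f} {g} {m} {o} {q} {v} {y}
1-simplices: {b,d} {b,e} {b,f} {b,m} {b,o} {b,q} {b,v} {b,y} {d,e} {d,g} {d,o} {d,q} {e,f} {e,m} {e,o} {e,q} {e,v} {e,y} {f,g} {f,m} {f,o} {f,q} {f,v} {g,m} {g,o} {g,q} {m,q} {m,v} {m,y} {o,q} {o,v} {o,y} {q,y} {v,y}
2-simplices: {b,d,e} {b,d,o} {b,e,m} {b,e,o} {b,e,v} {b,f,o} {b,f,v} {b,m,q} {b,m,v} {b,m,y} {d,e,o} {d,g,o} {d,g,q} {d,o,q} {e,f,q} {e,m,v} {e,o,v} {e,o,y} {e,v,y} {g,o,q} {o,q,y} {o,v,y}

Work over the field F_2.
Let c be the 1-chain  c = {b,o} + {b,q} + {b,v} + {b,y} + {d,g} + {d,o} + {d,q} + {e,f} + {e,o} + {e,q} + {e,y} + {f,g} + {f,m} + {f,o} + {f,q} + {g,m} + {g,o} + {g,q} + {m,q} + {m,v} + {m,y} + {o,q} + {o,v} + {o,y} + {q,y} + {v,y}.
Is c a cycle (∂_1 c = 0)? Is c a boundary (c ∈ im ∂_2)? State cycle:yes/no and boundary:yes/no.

cycle:no boundary:no

n_0=10 n_1=34 n_2=22  [Z2]
∂1: piv[bd,be,bf,bm,bo,bq,bv,by,dg] rk=9  ker:de,do,dq,ef,em,eo,eq,ev,ey,fg,fm,fo,fq,fv,gm,go,gq,mq,mv,my,oq,ov,oy,qy,vy
∂2: piv[bde,bdo,bem,beo,bev,bfo,bfv,bmq,bmv,bmy,dgo,dgq,doq,efq,eov,eoy,evy,oqy] rk=18  ker:deo,emv,goq,ovy
∂1c = {d} + {f} + {g} + {m}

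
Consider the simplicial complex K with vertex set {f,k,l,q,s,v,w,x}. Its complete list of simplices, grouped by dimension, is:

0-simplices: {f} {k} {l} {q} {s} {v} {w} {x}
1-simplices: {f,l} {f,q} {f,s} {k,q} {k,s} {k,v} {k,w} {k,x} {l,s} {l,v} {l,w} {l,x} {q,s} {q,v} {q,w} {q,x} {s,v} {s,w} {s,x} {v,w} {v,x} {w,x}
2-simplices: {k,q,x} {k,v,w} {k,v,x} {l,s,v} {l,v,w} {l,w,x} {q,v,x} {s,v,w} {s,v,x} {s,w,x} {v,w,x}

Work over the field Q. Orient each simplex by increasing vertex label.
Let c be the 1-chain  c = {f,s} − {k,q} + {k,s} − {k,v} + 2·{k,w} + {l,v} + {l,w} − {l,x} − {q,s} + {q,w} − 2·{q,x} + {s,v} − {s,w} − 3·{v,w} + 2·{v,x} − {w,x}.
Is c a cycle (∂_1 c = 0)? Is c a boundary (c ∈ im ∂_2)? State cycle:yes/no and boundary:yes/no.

n_0=8 n_1=22 n_2=11  [Q]
∂1: piv[fl,fq,fs,kq,kv,kw,kx] rk=7  ker:ks,ls,lv,lw,lx,qs,qv,qw,qx,sv,sw,sx,vw,vx,wx
∂2: piv[kqx,kvw,kvx,lsv,lvw,lwx,qvx,svw,svx,swx] rk=10  ker:vwx
∂1c = −{f} − {k} − {l} + {q} + {s} + 2·{v} + {w} − 2·{x}

cycle:no boundary:no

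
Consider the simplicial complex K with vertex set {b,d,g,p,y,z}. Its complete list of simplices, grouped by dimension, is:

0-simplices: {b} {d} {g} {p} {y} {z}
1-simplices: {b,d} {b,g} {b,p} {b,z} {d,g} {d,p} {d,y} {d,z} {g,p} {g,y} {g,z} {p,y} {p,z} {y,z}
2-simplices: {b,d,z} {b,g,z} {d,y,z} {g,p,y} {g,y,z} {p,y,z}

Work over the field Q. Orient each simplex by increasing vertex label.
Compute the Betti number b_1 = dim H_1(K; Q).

n_0=6 n_1=14 n_2=6  [Q]
∂1: piv[bd,bg,bp,bz,dy] rk=5  ker:dg,dp,dz,gp,gy,gz,py,pz,yz
∂2: piv[bdz,bgz,dyz,gpy,gyz,pyz] rk=6
b_1=(14−5)−6=3

b_1=3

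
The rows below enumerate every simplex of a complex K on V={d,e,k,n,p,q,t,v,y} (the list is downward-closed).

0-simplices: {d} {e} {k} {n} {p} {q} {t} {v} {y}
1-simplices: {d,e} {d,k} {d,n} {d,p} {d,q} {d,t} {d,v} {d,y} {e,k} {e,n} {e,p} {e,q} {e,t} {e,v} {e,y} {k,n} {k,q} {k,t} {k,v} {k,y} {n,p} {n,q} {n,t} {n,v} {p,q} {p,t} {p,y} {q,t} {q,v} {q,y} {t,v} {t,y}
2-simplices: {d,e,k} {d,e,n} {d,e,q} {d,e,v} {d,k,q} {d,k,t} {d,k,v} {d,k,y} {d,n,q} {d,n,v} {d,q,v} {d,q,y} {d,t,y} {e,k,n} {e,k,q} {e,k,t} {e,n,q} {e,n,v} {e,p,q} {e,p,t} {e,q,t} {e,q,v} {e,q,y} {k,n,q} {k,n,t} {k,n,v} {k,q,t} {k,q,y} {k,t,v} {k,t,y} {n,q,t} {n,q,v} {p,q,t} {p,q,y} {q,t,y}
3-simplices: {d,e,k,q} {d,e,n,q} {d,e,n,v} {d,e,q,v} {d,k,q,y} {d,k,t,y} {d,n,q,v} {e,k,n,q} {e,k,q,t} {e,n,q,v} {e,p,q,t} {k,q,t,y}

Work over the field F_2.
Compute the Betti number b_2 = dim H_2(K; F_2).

n_0=9 n_1=32 n_2=35 n_3=12  [Z2]
∂1: piv[de,dk,dn,dp,dq,dt,dv,dy] rk=8  ker:ek,en,ep,eq,et,ev,ey,kn,kq,kt,kv,ky,np,nq,nt,nv,pq,pt,py,qt,qv,qy,tv,ty
∂2: piv[dek,den,deq,dev,dkq,dkt,dkv,dky,dnq,dnv,dqv,dqy,dty,ekn,ekt,epq,ept,eqt,eqy,knt,ktv,pqy] rk=22  ker:ekq,enq,env,eqv,knq,knv,kqt,kqy,kty,nqt,nqv,pqt,qty
∂3: piv[dekq,denq,denv,deqv,dkqy,dkty,dnqv,eknq,ekqt,epqt,kqty] rk=11  ker:enqv
b_2=(35−22)−11=2

b_2=2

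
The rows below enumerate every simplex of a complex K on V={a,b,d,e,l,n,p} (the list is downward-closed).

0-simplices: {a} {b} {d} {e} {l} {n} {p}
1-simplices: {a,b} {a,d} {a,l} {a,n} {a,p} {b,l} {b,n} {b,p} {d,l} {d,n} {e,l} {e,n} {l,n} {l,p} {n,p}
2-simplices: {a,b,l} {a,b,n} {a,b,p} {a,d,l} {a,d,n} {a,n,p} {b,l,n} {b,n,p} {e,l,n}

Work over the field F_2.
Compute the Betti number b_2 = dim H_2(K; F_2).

n_0=7 n_1=15 n_2=9  [Z2]
∂1: piv[ab,ad,al,an,ap,el] rk=6  ker:bl,bn,bp,dl,dn,en,ln,lp,np
∂2: piv[abl,abn,abp,adl,adn,anp,bln,eln] rk=8  ker:bnp
b_2=(9−8)−0=1

b_2=1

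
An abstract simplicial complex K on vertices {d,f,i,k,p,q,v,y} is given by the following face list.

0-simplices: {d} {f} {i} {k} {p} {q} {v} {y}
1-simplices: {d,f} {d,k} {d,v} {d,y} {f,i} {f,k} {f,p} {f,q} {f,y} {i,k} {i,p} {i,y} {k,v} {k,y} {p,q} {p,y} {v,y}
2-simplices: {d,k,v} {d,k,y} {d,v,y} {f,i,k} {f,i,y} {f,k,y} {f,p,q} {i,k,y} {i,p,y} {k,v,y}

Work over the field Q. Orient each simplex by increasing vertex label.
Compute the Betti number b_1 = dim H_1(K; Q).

n_0=8 n_1=17 n_2=10  [Q]
∂1: piv[df,dk,dv,dy,fi,fp,fq] rk=7  ker:fk,fy,ik,ip,iy,kv,ky,pq,py,vy
∂2: piv[dkv,dky,dvy,fik,fiy,fky,fpq,ipy] rk=8  ker:iky,kvy
b_1=(17−7)−8=2

b_1=2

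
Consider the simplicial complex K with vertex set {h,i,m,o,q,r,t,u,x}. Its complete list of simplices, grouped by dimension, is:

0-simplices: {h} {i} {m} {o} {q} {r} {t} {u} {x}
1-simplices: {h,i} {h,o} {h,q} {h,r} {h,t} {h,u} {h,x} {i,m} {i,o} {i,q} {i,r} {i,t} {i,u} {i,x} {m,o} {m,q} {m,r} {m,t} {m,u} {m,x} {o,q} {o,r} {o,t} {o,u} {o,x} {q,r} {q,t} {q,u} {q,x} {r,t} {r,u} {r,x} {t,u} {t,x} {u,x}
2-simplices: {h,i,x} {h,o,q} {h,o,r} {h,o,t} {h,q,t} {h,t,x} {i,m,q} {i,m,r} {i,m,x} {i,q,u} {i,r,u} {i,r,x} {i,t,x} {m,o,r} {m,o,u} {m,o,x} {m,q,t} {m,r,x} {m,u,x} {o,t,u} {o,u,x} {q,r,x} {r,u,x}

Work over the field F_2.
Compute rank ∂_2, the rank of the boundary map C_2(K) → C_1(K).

n_0=9 n_1=35 n_2=23  [Z2]
∂1: piv[hi,ho,hq,hr,ht,hu,hx,im] rk=8  ker:io,iq,ir,it,iu,ix,mo,mq,mr,mt,mu,mx,oq,or,ot,ou,ox,qr,qt,qu,qx,rt,ru,rx,tu,tx,ux
∂2: piv[hix,hoq,hor,hot,hqt,htx,imq,imr,imx,iqu,iru,irx,itx,mor,mou,mox,mqt,mux,otu,qrx,rux] rk=21  ker:mrx,oux
rk∂_2=21

rank∂_2=21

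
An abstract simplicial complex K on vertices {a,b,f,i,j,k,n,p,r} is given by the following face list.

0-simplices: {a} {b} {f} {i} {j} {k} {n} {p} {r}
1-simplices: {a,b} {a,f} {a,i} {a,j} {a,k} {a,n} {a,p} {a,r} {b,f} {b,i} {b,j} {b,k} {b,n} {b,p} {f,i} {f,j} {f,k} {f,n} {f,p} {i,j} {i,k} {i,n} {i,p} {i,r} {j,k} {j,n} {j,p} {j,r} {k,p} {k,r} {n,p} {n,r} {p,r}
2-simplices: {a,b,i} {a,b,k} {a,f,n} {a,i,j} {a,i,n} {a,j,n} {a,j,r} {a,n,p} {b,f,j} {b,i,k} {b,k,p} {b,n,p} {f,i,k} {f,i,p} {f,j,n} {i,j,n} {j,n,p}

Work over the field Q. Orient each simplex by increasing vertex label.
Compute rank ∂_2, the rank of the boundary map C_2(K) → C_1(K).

rank∂_2=16

n_0=9 n_1=33 n_2=17  [Q]
∂1: piv[ab,af,ai,aj,ak,an,ap,ar] rk=8  ker:bf,bi,bj,bk,bn,bp,fi,fj,fk,fn,fp,ij,ik,in,ip,ir,jk,jn,jp,jr,kp,kr,np,nr,pr
∂2: piv[abi,abk,afn,aij,ain,ajn,ajr,anp,bfj,bik,bkp,bnp,fik,fip,fjn,jnp] rk=16  ker:ijn
rk∂_2=16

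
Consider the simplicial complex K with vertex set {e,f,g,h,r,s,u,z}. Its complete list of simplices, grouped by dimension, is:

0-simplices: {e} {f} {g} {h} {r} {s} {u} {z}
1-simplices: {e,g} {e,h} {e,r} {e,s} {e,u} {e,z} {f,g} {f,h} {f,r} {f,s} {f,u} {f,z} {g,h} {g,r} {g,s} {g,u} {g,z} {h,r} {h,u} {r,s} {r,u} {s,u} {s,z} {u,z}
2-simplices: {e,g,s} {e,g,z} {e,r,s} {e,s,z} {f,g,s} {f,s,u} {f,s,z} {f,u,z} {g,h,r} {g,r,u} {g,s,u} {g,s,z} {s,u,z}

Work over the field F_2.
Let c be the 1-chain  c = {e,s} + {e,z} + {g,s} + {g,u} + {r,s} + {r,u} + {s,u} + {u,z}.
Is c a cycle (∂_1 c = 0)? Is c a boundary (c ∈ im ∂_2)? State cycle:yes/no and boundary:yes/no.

cycle:yes boundary:no

n_0=8 n_1=24 n_2=13  [Z2]
∂1: piv[eg,eh,er,es,eu,ez,fg] rk=7  ker:fh,fr,fs,fu,fz,gh,gr,gs,gu,gz,hr,hu,rs,ru,su,sz,uz
∂2: piv[egs,egz,ers,esz,fgs,fsu,fsz,fuz,ghr,gru,gsu] rk=11  ker:gsz,suz
∂1c = 0
c vs im∂2: residual ≠ 0 ⇒ not boundary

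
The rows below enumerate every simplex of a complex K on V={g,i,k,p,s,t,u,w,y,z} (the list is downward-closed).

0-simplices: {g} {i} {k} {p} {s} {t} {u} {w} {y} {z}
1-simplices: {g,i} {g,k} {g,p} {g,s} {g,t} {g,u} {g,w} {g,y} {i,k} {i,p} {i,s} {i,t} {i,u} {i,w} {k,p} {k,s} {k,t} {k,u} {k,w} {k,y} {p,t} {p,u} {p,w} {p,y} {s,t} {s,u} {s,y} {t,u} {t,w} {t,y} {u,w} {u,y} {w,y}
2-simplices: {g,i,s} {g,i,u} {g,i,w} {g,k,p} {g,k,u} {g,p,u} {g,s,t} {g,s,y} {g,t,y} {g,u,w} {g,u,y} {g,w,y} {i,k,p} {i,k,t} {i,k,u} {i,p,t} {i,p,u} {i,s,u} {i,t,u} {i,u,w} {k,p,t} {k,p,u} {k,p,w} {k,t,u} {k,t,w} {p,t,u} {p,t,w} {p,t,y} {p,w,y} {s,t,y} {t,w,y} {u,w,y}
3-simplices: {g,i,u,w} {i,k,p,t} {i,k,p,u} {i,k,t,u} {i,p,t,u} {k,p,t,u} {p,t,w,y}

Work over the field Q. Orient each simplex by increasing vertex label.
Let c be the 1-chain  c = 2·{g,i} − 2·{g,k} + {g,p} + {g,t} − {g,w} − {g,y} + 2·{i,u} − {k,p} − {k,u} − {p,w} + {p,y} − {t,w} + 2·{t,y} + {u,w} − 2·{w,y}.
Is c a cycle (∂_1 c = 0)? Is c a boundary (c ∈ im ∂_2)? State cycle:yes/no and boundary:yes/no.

n_0=10 n_1=33 n_2=32 n_3=7  [Q]
∂1: piv[gi,gk,gp,gs,gt,gu,gw,gy] rk=8  ker:ik,ip,is,it,iu,iw,kp,ks,kt,ku,kw,ky,pt,pu,pw,py,st,su,sy,tu,tw,ty,uw,uy,wy
∂2: piv[gis,giu,giw,gkp,gku,gpu,gst,gsy,gty,guw,guy,gwy,ikp,ikt,iku,ipt,isu,itu,kpw,ktw,pty,pwy] rk=22  ker:ipu,iuw,kpt,kpu,ktu,ptu,ptw,sty,twy,uwy
∂3: piv[giuw,ikpt,ikpu,iktu,iptu,ptwy] rk=6  ker:kptu
∂1c = 0
c vs im∂2: reduces to 0 ⇒ boundary

cycle:yes boundary:yes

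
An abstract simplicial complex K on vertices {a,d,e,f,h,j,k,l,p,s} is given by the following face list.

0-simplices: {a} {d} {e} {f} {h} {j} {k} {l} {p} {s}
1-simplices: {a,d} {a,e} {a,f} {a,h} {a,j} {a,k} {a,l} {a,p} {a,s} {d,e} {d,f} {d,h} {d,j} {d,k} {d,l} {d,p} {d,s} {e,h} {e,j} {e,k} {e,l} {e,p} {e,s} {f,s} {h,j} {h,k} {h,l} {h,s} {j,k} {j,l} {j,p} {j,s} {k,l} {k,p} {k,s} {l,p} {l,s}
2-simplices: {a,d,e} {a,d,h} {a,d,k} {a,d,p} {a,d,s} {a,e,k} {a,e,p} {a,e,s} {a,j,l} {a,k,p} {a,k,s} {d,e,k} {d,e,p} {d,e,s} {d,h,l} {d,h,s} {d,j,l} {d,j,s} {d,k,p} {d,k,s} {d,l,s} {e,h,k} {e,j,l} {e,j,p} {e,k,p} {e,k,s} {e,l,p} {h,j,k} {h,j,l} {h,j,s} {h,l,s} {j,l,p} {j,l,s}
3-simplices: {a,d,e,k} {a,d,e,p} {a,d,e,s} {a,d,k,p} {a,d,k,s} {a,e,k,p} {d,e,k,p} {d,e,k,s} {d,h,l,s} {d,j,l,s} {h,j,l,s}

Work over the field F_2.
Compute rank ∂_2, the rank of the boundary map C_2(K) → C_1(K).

rank∂_2=22

n_0=10 n_1=37 n_2=33 n_3=11  [Z2]
∂1: piv[ad,ae,af,ah,aj,ak,al,ap,as] rk=9  ker:de,df,dh,dj,dk,dl,dp,ds,eh,ej,ek,el,ep,es,fs,hj,hk,hl,hs,jk,jl,jp,js,kl,kp,ks,lp,ls
∂2: piv[ade,adh,adk,adp,ads,aek,aep,aes,ajl,akp,aks,dhl,dhs,djl,djs,dls,ehk,ejl,ejp,elp,hjk,hjl] rk=22  ker:dek,dep,des,dkp,dks,ekp,eks,hjs,hls,jlp,jls
∂3: piv[adek,adep,ades,adkp,adks,aekp,deks,dhls,djls,hjls] rk=10  ker:dekp
rk∂_2=22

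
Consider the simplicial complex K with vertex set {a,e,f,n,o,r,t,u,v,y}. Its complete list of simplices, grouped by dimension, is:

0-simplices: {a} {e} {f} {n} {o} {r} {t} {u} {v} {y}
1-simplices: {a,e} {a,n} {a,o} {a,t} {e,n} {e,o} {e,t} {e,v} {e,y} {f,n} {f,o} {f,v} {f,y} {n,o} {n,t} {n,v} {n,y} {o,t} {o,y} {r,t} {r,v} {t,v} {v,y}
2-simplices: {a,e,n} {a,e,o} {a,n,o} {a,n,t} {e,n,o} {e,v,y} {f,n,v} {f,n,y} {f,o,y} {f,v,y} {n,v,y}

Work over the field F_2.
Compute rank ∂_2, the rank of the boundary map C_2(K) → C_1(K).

rank∂_2=9

n_0=10 n_1=23 n_2=11  [Z2]
∂1: piv[ae,an,ao,at,ev,ey,fn,rt] rk=8  ker:en,eo,et,fo,fv,fy,no,nt,nv,ny,ot,oy,rv,tv,vy
∂2: piv[aen,aeo,ano,ant,evy,fnv,fny,foy,fvy] rk=9  ker:eno,nvy
rk∂_2=9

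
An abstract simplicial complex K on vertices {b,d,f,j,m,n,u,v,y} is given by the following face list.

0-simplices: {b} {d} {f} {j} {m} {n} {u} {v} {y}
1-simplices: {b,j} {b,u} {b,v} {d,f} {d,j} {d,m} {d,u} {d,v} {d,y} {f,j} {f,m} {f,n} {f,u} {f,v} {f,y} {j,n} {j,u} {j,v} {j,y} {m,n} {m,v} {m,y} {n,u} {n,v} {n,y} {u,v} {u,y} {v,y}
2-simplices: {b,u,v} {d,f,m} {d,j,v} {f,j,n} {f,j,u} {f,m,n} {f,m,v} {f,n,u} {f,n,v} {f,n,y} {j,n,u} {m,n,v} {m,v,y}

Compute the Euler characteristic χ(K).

χ(K)=-6

n_0=9 n_1=28 n_2=13
χ=+9−28+13=-6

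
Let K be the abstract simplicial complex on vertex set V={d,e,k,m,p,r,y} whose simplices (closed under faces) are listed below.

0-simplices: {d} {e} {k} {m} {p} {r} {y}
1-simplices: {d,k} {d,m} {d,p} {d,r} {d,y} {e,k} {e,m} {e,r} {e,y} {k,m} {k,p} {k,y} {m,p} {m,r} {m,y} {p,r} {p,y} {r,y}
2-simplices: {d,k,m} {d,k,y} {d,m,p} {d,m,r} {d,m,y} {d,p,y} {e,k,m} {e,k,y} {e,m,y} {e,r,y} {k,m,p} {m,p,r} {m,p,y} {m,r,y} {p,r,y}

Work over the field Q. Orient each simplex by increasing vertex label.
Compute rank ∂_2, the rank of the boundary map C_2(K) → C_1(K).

n_0=7 n_1=18 n_2=15  [Q]
∂1: piv[dk,dm,dp,dr,dy,ek] rk=6  ker:em,er,ey,km,kp,ky,mp,mr,my,pr,py,ry
∂2: piv[dkm,dky,dmp,dmr,dmy,dpy,ekm,eky,ery,kmp,mpr,mry] rk=12  ker:emy,mpy,pry
rk∂_2=12

rank∂_2=12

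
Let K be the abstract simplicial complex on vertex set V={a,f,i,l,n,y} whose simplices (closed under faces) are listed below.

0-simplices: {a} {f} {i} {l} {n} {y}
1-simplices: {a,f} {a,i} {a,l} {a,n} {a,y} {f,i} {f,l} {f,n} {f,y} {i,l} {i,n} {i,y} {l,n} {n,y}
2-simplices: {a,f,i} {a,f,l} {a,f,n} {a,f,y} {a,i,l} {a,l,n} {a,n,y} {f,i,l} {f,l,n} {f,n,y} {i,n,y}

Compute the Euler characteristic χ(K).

n_0=6 n_1=14 n_2=11
χ=+6−14+11=3

χ(K)=3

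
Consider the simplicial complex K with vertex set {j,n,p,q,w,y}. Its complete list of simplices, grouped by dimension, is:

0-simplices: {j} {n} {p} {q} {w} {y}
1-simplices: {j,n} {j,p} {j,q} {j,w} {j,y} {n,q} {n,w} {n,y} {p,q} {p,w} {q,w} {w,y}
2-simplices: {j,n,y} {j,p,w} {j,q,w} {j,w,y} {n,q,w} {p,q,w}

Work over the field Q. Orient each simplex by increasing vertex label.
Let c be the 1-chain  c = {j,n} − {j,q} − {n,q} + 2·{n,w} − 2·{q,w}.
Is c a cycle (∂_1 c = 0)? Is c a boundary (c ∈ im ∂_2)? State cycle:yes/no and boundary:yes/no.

n_0=6 n_1=12 n_2=6  [Q]
∂1: piv[jn,jp,jq,jw,jy] rk=5  ker:nq,nw,ny,pq,pw,qw,wy
∂2: piv[jny,jpw,jqw,jwy,nqw,pqw] rk=6
∂1c = 0
c vs im∂2: residual ≠ 0 ⇒ not boundary

cycle:yes boundary:no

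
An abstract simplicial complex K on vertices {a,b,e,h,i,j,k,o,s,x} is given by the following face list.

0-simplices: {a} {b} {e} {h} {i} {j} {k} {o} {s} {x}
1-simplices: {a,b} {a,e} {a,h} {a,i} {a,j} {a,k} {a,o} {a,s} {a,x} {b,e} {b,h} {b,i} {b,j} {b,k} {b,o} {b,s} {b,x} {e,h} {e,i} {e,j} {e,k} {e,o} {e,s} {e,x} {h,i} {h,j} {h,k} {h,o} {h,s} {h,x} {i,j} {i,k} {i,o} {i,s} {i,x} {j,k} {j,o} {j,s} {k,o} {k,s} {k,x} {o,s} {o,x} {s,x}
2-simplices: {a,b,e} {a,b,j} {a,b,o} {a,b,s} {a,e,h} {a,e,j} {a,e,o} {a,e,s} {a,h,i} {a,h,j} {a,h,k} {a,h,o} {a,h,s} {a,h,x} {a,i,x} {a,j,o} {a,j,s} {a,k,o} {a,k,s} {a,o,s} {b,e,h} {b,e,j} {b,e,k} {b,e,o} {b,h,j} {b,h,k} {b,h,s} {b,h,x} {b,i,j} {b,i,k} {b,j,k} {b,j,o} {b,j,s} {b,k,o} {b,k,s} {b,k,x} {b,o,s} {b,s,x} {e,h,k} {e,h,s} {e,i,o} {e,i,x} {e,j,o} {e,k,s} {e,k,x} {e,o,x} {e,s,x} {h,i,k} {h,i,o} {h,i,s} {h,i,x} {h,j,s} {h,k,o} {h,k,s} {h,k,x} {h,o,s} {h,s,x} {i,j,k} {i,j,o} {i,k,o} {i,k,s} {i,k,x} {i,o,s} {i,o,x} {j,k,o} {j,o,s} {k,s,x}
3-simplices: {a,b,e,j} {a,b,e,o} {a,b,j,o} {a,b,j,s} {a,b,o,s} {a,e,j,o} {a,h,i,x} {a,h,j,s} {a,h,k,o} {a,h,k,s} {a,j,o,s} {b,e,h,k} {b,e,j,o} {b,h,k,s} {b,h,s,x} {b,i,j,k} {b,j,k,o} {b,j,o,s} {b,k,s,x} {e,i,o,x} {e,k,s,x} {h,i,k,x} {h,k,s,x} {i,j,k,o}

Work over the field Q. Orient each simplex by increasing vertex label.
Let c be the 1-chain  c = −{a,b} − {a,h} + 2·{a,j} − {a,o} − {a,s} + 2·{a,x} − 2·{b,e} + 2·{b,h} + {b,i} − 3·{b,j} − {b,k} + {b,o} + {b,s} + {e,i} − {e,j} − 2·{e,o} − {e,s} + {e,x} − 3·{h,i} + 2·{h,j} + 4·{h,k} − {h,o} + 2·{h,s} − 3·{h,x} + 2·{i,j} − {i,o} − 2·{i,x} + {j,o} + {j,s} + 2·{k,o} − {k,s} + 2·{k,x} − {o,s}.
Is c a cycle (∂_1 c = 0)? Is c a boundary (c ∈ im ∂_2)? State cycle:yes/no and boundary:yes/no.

n_0=10 n_1=44 n_2=67 n_3=24  [Q]
∂1: piv[ab,ae,ah,ai,aj,ak,ao,as,ax] rk=9  ker:be,bh,bi,bj,bk,bo,bs,bx,eh,ei,ej,ek,eo,es,ex,hi,hj,hk,ho,hs,hx,ij,ik,io,is,ix,jk,jo,js,ko,ks,kx,os,ox,sx
∂2: piv[abe,abj,abo,abs,aeh,aej,aeo,aes,ahi,ahj,ahk,aho,ahs,ahx,aix,ajo,ajs,ako,aks,aos,beh,bek,bhk,bhx,bij,bik,bjk,bkx,bsx,eio,eix,ekx,eox,hik,his] rk=35  ker:bej,beo,bhj,bhs,bjo,bjs,bko,bks,bos,ehk,ehs,ejo,eks,esx,hio,hix,hjs,hko,hks,hkx,hos,hsx,ijk,ijo,iko,iks,ikx,ios,iox,jko,jos,ksx
∂3: piv[abej,abeo,abjo,abjs,abos,aejo,ahix,ahjs,ahko,ahks,ajos,behk,bhks,bhsx,bijk,bjko,bksx,eiox,eksx,hikx,hksx,ijko] rk=22  ker:bejo,bjos
∂1c = 0
c vs im∂2: reduces to 0 ⇒ boundary

cycle:yes boundary:yes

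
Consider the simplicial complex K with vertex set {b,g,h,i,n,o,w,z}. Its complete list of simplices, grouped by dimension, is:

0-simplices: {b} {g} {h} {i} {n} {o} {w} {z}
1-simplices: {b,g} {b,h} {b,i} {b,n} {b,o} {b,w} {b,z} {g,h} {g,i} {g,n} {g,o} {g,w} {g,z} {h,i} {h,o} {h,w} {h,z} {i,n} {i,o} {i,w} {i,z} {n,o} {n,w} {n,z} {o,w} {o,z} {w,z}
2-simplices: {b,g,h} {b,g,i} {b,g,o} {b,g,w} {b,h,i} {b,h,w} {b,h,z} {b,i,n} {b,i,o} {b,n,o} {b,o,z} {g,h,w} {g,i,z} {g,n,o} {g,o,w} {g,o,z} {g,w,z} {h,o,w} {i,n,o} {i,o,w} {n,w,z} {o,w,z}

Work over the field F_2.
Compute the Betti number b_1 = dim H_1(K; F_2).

n_0=8 n_1=27 n_2=22  [Z2]
∂1: piv[bg,bh,bi,bn,bo,bw,bz] rk=7  ker:gh,gi,gn,go,gw,gz,hi,ho,hw,hz,in,io,iw,iz,no,nw,nz,ow,oz,wz
∂2: piv[bgh,bgi,bgo,bgw,bhi,bhw,bhz,bin,bio,bno,boz,giz,gno,gow,goz,gwz,how,iow,nwz] rk=19  ker:ghw,ino,owz
b_1=(27−7)−19=1

b_1=1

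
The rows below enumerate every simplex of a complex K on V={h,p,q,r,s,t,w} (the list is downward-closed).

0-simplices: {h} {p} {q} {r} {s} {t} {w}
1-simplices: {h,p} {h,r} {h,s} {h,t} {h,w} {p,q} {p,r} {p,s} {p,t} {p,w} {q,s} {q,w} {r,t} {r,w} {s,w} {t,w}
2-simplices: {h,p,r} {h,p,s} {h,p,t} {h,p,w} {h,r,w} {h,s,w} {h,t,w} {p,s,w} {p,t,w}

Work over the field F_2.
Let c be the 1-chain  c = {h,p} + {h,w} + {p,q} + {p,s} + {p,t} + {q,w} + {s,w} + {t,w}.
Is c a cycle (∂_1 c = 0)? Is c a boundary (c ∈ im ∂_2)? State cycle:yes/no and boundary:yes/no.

n_0=7 n_1=16 n_2=9  [Z2]
∂1: piv[hp,hr,hs,ht,hw,pq] rk=6  ker:pr,ps,pt,pw,qs,qw,rt,rw,sw,tw
∂2: piv[hpr,hps,hpt,hpw,hrw,hsw,htw] rk=7  ker:psw,ptw
∂1c = 0
c vs im∂2: residual ≠ 0 ⇒ not boundary

cycle:yes boundary:no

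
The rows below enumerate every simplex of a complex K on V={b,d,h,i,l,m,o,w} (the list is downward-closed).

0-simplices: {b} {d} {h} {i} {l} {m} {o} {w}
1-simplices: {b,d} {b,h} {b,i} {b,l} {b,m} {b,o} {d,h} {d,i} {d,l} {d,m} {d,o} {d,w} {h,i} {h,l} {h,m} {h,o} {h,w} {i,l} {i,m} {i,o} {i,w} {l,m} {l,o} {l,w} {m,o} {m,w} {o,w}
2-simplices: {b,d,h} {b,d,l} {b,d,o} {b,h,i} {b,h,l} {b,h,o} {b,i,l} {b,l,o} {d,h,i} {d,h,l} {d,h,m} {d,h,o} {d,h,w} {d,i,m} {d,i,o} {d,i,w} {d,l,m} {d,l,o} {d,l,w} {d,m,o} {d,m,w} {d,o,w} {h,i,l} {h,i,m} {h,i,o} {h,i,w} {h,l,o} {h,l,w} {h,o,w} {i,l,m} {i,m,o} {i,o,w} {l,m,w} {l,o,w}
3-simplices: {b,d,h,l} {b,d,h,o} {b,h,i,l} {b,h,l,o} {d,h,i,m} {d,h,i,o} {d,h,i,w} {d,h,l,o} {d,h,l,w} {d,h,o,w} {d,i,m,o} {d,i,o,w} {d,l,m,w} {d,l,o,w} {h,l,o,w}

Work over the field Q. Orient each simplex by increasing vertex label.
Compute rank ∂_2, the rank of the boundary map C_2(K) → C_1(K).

rank∂_2=19

n_0=8 n_1=27 n_2=34 n_3=15  [Q]
∂1: piv[bd,bh,bi,bl,bm,bo,dw] rk=7  ker:dh,di,dl,dm,do,hi,hl,hm,ho,hw,il,im,io,iw,lm,lo,lw,mo,mw,ow
∂2: piv[bdh,bdl,bdo,bhi,bhl,bho,bil,blo,dhi,dhm,dhw,dim,dio,diw,dlm,dlw,dmo,dmw,dow] rk=19  ker:dhl,dho,dlo,hil,him,hio,hiw,hlo,hlw,how,ilm,imo,iow,lmw,low
∂3: piv[bdhl,bdho,bhil,bhlo,dhim,dhio,dhiw,dhlo,dhlw,dhow,dimo,diow,dlmw,dlow] rk=14  ker:hlow
rk∂_2=19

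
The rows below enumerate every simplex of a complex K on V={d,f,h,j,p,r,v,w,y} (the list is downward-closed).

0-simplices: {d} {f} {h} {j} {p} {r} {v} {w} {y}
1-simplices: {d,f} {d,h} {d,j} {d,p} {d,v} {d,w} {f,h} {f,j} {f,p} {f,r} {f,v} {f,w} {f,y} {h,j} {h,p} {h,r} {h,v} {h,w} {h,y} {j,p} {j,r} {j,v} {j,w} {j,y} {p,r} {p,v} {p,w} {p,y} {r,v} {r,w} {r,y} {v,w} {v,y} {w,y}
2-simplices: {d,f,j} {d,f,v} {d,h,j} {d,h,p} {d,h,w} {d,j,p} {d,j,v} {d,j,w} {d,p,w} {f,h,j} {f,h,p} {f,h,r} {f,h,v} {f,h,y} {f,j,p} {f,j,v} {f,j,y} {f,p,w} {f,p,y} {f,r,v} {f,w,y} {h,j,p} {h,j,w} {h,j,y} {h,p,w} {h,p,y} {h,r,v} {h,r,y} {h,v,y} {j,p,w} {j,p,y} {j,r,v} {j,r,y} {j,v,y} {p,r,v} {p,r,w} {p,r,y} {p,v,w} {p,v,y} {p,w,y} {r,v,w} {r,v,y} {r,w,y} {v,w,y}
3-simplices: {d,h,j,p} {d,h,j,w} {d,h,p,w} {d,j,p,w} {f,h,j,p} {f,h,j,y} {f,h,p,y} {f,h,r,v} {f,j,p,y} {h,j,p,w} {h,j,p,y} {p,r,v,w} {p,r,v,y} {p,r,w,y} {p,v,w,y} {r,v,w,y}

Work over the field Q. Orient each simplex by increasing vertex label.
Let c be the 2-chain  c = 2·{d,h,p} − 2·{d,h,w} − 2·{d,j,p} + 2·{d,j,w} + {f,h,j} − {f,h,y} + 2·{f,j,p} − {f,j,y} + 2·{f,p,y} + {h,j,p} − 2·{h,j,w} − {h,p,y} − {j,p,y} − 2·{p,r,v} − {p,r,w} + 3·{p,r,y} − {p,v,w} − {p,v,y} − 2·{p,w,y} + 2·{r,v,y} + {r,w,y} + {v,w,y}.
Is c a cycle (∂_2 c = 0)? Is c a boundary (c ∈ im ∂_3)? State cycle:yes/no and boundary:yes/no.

cycle:yes boundary:yes

n_0=9 n_1=34 n_2=44 n_3=16  [Q]
∂1: piv[df,dh,dj,dp,dv,dw,fr,fy] rk=8  ker:fh,fj,fp,fv,fw,hj,hp,hr,hv,hw,hy,jp,jr,jv,jw,jy,pr,pv,pw,py,rv,rw,ry,vw,vy,wy
∂2: piv[dfj,dfv,dhj,dhp,dhw,djp,djv,djw,dpw,fhj,fhp,fhr,fhv,fhy,fjy,fpw,fpy,frv,fwy,hry,hvy,jrv,prv,prw,pry,pvw] rk=26  ker:fjp,fjv,hjp,hjw,hjy,hpw,hpy,hrv,jpw,jpy,jry,jvy,pvy,pwy,rvw,rvy,rwy,vwy
∂3: piv[dhjp,dhjw,dhpw,djpw,fhjp,fhjy,fhpy,fhrv,fjpy,prvw,prvy,prwy,pvwy] rk=13  ker:hjpw,hjpy,rvwy
∂2c = 0
c vs im∂3: reduces to 0 ⇒ boundary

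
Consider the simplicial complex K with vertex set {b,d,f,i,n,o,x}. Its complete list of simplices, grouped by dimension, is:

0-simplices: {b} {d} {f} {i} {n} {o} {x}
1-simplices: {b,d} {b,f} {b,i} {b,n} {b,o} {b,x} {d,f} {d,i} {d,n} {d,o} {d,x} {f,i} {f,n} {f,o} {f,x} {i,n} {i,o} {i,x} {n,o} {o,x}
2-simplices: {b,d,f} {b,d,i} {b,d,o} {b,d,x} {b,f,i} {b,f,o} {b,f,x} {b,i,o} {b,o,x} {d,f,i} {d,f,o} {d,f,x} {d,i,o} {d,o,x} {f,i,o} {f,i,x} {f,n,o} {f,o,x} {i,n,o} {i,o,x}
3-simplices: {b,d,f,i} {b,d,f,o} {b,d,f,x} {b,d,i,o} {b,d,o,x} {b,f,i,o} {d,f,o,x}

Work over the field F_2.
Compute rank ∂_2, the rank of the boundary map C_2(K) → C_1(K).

rank∂_2=12

n_0=7 n_1=20 n_2=20 n_3=7  [Z2]
∂1: piv[bd,bf,bi,bn,bo,bx] rk=6  ker:df,di,dn,do,dx,fi,fn,fo,fx,in,io,ix,no,ox
∂2: piv[bdf,bdi,bdo,bdx,bfi,bfo,bfx,bio,box,fix,fno,ino] rk=12  ker:dfi,dfo,dfx,dio,dox,fio,fox,iox
∂3: piv[bdfi,bdfo,bdfx,bdio,bdox,bfio,dfox] rk=7
rk∂_2=12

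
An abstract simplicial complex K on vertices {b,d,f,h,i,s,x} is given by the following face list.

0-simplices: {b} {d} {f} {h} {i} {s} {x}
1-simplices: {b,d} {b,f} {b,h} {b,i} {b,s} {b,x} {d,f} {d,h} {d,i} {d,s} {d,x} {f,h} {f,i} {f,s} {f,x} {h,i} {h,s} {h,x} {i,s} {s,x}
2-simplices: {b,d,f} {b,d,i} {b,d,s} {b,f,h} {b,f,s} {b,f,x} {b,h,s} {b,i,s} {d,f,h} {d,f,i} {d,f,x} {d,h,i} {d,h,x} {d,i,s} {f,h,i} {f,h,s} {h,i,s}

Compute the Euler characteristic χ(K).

n_0=7 n_1=20 n_2=17
χ=+7−20+17=4

χ(K)=4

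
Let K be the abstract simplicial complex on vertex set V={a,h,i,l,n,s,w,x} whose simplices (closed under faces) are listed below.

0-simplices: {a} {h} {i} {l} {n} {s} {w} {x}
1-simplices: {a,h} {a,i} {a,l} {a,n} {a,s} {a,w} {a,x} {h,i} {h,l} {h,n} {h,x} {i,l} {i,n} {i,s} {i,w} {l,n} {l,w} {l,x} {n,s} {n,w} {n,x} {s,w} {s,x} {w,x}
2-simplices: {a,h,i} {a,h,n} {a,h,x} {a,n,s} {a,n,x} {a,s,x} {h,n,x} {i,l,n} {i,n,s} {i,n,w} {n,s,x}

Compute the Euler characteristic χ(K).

χ(K)=-5

n_0=8 n_1=24 n_2=11
χ=+8−24+11=-5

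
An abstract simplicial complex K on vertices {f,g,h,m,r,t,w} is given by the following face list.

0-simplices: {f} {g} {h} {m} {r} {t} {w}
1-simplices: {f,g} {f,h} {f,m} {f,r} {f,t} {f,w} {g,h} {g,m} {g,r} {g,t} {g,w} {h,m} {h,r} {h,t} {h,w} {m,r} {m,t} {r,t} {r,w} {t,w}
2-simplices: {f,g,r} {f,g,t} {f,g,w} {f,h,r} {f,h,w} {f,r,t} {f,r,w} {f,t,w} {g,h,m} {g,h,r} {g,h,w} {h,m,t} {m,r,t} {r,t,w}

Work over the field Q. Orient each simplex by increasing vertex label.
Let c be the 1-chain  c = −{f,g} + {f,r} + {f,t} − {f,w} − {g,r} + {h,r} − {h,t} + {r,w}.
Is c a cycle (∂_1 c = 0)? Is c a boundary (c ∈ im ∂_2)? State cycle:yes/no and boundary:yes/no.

cycle:yes boundary:no

n_0=7 n_1=20 n_2=14  [Q]
∂1: piv[fg,fh,fm,fr,ft,fw] rk=6  ker:gh,gm,gr,gt,gw,hm,hr,ht,hw,mr,mt,rt,rw,tw
∂2: piv[fgr,fgt,fgw,fhr,fhw,frt,frw,ftw,ghm,ghr,hmt,mrt] rk=12  ker:ghw,rtw
∂1c = 0
c vs im∂2: residual ≠ 0 ⇒ not boundary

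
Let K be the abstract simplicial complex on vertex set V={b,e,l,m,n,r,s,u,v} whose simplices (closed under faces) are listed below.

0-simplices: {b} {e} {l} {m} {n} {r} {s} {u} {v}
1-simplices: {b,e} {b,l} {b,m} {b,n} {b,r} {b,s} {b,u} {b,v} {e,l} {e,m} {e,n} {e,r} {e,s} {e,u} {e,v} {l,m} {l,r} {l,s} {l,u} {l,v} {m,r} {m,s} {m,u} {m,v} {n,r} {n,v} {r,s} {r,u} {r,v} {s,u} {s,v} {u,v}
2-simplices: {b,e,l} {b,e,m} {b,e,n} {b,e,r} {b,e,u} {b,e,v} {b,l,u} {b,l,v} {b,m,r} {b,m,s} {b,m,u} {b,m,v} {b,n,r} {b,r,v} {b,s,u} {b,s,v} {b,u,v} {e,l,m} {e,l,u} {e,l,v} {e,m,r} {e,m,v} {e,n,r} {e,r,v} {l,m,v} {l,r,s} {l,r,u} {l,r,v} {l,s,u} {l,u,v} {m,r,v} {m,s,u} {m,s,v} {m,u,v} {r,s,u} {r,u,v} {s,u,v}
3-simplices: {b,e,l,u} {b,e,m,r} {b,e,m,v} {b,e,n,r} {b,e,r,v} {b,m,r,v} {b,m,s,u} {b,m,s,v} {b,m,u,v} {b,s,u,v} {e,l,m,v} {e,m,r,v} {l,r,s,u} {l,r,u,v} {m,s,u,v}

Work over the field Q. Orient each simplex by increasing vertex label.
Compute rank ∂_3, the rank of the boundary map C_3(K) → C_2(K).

rank∂_3=13

n_0=9 n_1=32 n_2=37 n_3=15  [Q]
∂1: piv[be,bl,bm,bn,br,bs,bu,bv] rk=8  ker:el,em,en,er,es,eu,ev,lm,lr,ls,lu,lv,mr,ms,mu,mv,nr,nv,rs,ru,rv,su,sv,uv
∂2: piv[bel,bem,ben,ber,beu,bev,blu,blv,bmr,bms,bmu,bmv,bnr,brv,bsu,bsv,buv,elm,lrs,lru,lrv,lsu] rk=22  ker:elu,elv,emr,emv,enr,erv,lmv,luv,mrv,msu,msv,muv,rsu,ruv,suv
∂3: piv[belu,bemr,bemv,benr,berv,bmrv,bmsu,bmsv,bmuv,bsuv,elmv,lrsu,lruv] rk=13  ker:emrv,msuv
rk∂_3=13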